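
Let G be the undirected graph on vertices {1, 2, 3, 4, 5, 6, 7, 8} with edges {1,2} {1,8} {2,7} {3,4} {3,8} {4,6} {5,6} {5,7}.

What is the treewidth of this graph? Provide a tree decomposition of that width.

Treewidth 2.
One optimal decomposition is:
Bags: B1 = {5, 6, 7}  B2 = {4, 6, 7}  B3 = {3, 4, 7}  B4 = {3, 7, 8}  B5 = {1, 7, 8}  B6 = {1, 2, 7}
Tree: B1–B2, B2–B3, B3–B4, B4–B5, B5–B6

The largest bag has 3 vertices, giving width 2; this decomposition certifies tw(G) ≤ 2. For the lower bound, G contains the cycle 7–5–6–4–3–8–1–2–7, so G is not a forest; only forests have treewidth ≤ 1, hence tw(G) ≥ 2. Therefore the treewidth is 2.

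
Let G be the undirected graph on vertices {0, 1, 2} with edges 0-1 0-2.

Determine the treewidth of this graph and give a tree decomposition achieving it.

Treewidth 1.
One such decomposition:
Bags: B1 = {0, 1}  B2 = {0, 2}
Tree: B1–B2

Each bag holds 2 vertices, so the decomposition has width 1, which upper-bounds the treewidth. Any graph with an edge has treewidth ≥ 1, and G has the edge 0–1. Combining the bounds, tw(G) = 1.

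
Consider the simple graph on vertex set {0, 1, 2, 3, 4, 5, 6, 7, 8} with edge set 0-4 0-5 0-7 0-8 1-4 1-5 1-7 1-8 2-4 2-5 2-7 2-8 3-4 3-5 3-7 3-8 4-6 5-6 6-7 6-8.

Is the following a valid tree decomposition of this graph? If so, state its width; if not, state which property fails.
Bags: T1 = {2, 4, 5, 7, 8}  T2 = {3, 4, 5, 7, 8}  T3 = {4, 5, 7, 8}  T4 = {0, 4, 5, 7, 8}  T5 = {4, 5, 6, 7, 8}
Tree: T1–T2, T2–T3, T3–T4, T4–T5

No — vertex 1 appears in no bag.

A tree decomposition must satisfy three properties: every vertex lies in some bag; for every edge, both endpoints lie together in some bag; and for every vertex, the bags containing it form a connected subtree. Here vertex 1 appears in no bag, so the decomposition is invalid.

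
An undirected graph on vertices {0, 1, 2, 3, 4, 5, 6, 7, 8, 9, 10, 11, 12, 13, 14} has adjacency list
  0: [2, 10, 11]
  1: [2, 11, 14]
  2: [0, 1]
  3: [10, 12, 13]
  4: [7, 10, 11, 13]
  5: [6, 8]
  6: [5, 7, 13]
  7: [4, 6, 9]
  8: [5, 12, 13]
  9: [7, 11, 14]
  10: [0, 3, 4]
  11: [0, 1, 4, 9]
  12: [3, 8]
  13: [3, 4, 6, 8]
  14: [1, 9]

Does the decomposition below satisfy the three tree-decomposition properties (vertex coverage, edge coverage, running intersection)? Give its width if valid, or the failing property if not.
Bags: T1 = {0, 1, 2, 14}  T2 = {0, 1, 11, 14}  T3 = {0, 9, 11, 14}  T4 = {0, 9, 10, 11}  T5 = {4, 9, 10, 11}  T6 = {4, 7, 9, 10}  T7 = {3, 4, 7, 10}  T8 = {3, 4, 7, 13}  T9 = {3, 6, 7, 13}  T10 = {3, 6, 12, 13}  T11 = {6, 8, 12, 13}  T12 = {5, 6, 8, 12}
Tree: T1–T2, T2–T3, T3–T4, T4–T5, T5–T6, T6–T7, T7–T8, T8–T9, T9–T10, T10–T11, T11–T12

Yes; width 3.

Every vertex of G appears in some bag (union = {0, 1, 2, 3, 4, 5, 6, 7, 8, 9, 10, 11, 12, 13, 14}); every edge is covered by a bag; and for each vertex v the set of bags containing v is connected in the bag tree. The decomposition is therefore valid. The largest bag has 4 vertices, so the width is 3.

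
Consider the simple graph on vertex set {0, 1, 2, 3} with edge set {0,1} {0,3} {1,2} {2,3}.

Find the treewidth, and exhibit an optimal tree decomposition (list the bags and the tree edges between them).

Treewidth 2.
One such decomposition:
Bags: B1 = {0, 1, 3}  B2 = {1, 2, 3}
Tree: B1–B2

Every bag has size at most 3, so the width is 3 − 1 = 2 and tw(G) ≤ 2. The edges 3–0–1–2–3 form a cycle, so G is not a tree and its treewidth is at least 2. Hence tw(G) = 2 exactly.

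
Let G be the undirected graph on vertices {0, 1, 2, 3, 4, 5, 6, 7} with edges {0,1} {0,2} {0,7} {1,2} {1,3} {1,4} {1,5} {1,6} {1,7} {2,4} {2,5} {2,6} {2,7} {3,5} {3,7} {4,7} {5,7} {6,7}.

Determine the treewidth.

3

A width-3 tree decomposition is:
Bags: B1 = {0, 1, 2, 7}  B2 = {1, 2, 4, 7}  B3 = {1, 2, 6, 7}  B4 = {1, 2, 5, 7}  B5 = {1, 3, 5, 7}
Tree: B1–B2, B2–B3, B3–B4, B4–B5
The largest bag has 4 vertices, giving width 3; this decomposition certifies tw(G) ≤ 3. For the lower bound, the 4 vertices {0, 1, 2, 7} are pairwise adjacent, and any tree decomposition puts a clique entirely inside one bag — forcing width ≥ 3. Combining the bounds, tw(G) = 3.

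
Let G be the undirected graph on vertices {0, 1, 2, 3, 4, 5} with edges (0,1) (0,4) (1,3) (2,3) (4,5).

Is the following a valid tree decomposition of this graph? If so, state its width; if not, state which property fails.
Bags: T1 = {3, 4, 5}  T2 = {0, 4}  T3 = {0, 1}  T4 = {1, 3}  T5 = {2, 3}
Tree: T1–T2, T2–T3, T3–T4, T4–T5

No — bags containing vertex 3 are not connected in the tree.

A tree decomposition must satisfy three properties: every vertex lies in some bag; for every edge, both endpoints lie together in some bag; and for every vertex, the bags containing it form a connected subtree. Here bags containing vertex 3 are not connected in the tree, so the decomposition is invalid.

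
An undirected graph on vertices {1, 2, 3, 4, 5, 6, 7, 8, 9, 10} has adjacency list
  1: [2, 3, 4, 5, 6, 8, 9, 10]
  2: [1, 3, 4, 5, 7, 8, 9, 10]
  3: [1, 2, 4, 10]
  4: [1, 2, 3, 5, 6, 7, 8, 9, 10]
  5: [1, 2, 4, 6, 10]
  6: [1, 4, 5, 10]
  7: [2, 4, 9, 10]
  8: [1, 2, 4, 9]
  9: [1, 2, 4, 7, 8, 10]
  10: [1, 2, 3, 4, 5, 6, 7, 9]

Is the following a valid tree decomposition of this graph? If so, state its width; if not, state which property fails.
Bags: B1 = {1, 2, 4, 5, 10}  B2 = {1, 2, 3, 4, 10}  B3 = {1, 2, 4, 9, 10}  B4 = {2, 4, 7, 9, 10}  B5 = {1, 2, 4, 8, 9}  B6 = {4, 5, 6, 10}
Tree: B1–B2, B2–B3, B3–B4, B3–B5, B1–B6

No — edge (1,6) lies in no bag.

A tree decomposition must satisfy three properties: every vertex lies in some bag; for every edge, both endpoints lie together in some bag; and for every vertex, the bags containing it form a connected subtree. Here edge (1,6) lies in no bag, so the decomposition is invalid.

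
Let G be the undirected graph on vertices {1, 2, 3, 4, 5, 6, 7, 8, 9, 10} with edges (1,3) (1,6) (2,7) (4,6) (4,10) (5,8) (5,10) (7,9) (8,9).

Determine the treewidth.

1

A width-1 tree decomposition is:
Bags: B1 = {2, 7}  B2 = {7, 9}  B3 = {8, 9}  B4 = {5, 8}  B5 = {5, 10}  B6 = {4, 10}  B7 = {4, 6}  B8 = {1, 6}  B9 = {1, 3}
Tree: B1–B2, B2–B3, B3–B4, B4–B5, B5–B6, B6–B7, B7–B8, B8–B9
Each bag holds 2 vertices, so the decomposition has width 1, which upper-bounds the treewidth. G has an edge, so its treewidth is at least 1. The upper and lower bounds meet at 1, so that is the treewidth.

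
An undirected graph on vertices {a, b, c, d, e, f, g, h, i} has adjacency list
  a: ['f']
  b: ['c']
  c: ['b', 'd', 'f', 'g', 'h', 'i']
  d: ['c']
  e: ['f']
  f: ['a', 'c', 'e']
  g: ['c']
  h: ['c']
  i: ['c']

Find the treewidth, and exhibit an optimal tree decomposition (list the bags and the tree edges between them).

Treewidth 1.
Bags: B1 = {b, c}  B2 = {c, g}  B3 = {c, d}  B4 = {c, f}  B5 = {c, h}  B6 = {a, f}  B7 = {e, f}  B8 = {c, i}
Tree: B1–B2, B1–B3, B2–B4, B1–B5, B4–B6, B4–B7, B4–B8

Every bag has size at most 2, so the width is 2 − 1 = 1 and tw(G) ≤ 1. G has an edge, so its treewidth is at least 1. The upper and lower bounds meet at 1, so that is the treewidth.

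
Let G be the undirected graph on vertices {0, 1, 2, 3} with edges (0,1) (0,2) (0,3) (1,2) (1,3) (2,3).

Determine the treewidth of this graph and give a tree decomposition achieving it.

Treewidth 3.
Bags: B1 = {0, 1, 2, 3}
Tree: (single bag)

A single bag containing all 4 vertices is trivially a valid decomposition of width 3. Conversely, {0, 1, 2, 3} is a clique of size 4, and the vertices of any clique must share a bag in every tree decomposition; so some bag has ≥ 4 vertices and tw(G) ≥ 3. Combining the bounds, tw(G) = 3.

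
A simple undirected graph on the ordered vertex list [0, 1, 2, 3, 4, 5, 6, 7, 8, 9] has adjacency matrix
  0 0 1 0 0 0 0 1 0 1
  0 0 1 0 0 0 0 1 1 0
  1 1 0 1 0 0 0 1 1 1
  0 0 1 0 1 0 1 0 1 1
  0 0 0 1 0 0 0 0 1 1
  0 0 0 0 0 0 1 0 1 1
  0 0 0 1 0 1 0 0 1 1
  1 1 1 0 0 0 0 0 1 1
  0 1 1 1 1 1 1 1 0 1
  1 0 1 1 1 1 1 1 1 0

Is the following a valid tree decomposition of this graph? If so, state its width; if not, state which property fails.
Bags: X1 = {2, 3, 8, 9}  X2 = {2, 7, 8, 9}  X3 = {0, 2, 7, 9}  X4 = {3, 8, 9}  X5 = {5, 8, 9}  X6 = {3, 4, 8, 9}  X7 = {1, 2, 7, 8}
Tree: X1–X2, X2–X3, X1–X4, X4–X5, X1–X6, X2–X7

No — vertex 6 appears in no bag.

A tree decomposition must satisfy three properties: every vertex lies in some bag; for every edge, both endpoints lie together in some bag; and for every vertex, the bags containing it form a connected subtree. Here vertex 6 appears in no bag, so the decomposition is invalid.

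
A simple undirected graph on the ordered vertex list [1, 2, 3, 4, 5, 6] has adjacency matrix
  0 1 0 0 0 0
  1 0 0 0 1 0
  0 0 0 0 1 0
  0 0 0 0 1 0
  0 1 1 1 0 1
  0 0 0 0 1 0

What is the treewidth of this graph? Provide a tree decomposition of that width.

Treewidth 1.
One optimal decomposition is:
Bags: B1 = {2, 5}  B2 = {4, 5}  B3 = {3, 5}  B4 = {1, 2}  B5 = {5, 6}
Tree: B1–B2, B2–B3, B1–B4, B2–B5

Every bag has size at most 2, so the width is 2 − 1 = 1 and tw(G) ≤ 1. Any graph with an edge has treewidth ≥ 1, and G has the edge 5–2. Therefore the treewidth is 1.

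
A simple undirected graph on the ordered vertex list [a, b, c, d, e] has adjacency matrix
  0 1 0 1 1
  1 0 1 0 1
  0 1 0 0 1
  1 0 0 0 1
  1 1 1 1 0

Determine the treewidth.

2

A width-2 tree decomposition is:
Bags: B1 = {a, d, e}  B2 = {a, b, e}  B3 = {b, c, e}
Tree: B1–B2, B2–B3
Each bag holds 3 vertices, so the decomposition has width 2, which upper-bounds the treewidth. For the lower bound, the 3 vertices {b, c, e} are pairwise adjacent, and any tree decomposition puts a clique entirely inside one bag — forcing width ≥ 2. Therefore the treewidth is 2.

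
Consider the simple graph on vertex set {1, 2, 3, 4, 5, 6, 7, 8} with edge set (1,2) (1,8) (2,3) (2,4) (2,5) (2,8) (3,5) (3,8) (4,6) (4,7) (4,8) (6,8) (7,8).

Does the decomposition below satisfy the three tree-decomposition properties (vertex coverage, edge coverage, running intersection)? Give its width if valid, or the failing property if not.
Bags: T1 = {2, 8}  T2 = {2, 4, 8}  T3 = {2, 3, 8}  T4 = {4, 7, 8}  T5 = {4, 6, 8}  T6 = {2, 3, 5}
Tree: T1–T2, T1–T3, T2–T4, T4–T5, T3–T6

A tree decomposition must satisfy three properties: every vertex lies in some bag; for every edge, both endpoints lie together in some bag; and for every vertex, the bags containing it form a connected subtree. Here vertex 1 appears in no bag, so the decomposition is invalid.

No — vertex 1 appears in no bag.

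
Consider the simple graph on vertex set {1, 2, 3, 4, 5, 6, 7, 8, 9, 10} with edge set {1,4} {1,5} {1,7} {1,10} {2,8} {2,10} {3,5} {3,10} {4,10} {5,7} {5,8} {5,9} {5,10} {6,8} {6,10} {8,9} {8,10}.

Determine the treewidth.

A width-2 tree decomposition is:
Bags: B1 = {5, 8, 9}  B2 = {5, 8, 10}  B3 = {6, 8, 10}  B4 = {3, 5, 10}  B5 = {1, 5, 10}  B6 = {1, 4, 10}  B7 = {1, 5, 7}  B8 = {2, 8, 10}
Tree: B1–B2, B2–B3, B2–B4, B2–B5, B5–B6, B5–B7, B2–B8
The largest bag has 3 vertices, giving width 2; this decomposition certifies tw(G) ≤ 2. Conversely, {5, 8, 9} is a clique of size 3, and the vertices of any clique must share a bag in every tree decomposition; so some bag has ≥ 3 vertices and tw(G) ≥ 2. Therefore the treewidth is 2.

2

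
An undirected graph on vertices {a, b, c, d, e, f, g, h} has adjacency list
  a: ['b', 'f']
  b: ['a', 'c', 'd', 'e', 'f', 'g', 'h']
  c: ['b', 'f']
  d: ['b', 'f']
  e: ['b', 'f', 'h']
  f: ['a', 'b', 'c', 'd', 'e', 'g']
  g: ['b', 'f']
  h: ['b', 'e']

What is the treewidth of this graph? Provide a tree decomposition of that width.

Every bag has size at most 3, so the width is 3 − 1 = 2 and tw(G) ≤ 2. For the lower bound, the 3 vertices {b, e, h} are pairwise adjacent, and any tree decomposition puts a clique entirely inside one bag — forcing width ≥ 2. Combining the bounds, tw(G) = 2.

Treewidth 2.
One such decomposition:
Bags: B1 = {b, f, g}  B2 = {b, e, f}  B3 = {b, e, h}  B4 = {b, d, f}  B5 = {b, c, f}  B6 = {a, b, f}
Tree: B1–B2, B2–B3, B1–B4, B4–B5, B2–B6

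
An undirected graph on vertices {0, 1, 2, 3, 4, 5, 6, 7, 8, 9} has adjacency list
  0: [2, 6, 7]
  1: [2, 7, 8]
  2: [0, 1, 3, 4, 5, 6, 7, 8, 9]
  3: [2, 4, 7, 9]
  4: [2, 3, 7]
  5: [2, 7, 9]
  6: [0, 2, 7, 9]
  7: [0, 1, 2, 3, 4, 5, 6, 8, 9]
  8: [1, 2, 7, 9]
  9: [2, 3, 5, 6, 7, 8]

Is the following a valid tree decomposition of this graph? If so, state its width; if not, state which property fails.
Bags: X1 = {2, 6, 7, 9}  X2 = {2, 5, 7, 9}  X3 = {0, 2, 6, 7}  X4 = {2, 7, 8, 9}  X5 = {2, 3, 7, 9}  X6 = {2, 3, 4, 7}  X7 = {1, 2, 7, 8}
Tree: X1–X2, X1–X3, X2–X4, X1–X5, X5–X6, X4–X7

Vertex coverage: the bags together contain {0, 1, 2, 3, 4, 5, 6, 7, 8, 9}, the full vertex set. Edge coverage: each edge of G has both endpoints in at least one bag. Running intersection: for every vertex, the bags containing it form a connected subtree. All three properties hold, so this is a valid tree decomposition of width max|bag| − 1 = 3, and hence tw(G) ≤ 3.

Yes; width 3.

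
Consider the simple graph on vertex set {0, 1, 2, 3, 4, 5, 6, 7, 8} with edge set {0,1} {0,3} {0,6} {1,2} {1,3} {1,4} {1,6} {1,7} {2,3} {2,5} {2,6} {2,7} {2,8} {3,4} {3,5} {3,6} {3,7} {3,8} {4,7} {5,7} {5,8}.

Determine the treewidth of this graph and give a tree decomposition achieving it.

Treewidth 3.
One such decomposition:
Bags: B1 = {1, 2, 3, 6}  B2 = {1, 2, 3, 7}  B3 = {2, 3, 5, 7}  B4 = {0, 1, 3, 6}  B5 = {2, 3, 5, 8}  B6 = {1, 3, 4, 7}
Tree: B1–B2, B2–B3, B1–B4, B3–B5, B2–B6

Each bag holds 4 vertices, so the decomposition has width 3, which upper-bounds the treewidth. Conversely, {2, 3, 5, 8} is a clique of size 4, and the vertices of any clique must share a bag in every tree decomposition; so some bag has ≥ 4 vertices and tw(G) ≥ 3. Hence tw(G) = 3 exactly.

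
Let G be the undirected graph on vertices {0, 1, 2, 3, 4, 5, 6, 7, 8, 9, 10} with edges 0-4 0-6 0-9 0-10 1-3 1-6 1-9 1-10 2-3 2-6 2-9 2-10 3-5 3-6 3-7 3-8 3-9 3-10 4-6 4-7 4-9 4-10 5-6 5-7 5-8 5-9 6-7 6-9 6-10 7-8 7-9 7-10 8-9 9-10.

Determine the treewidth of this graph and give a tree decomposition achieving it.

The largest bag has 5 vertices, giving width 4; this decomposition certifies tw(G) ≤ 4. Conversely, {3, 5, 7, 8, 9} is a clique of size 5, and the vertices of any clique must share a bag in every tree decomposition; so some bag has ≥ 5 vertices and tw(G) ≥ 4. Therefore the treewidth is 4.

Treewidth 4.
One such decomposition:
Bags: B1 = {2, 3, 6, 9, 10}  B2 = {3, 6, 7, 9, 10}  B3 = {1, 3, 6, 9, 10}  B4 = {3, 5, 6, 7, 9}  B5 = {4, 6, 7, 9, 10}  B6 = {0, 4, 6, 9, 10}  B7 = {3, 5, 7, 8, 9}
Tree: B1–B2, B1–B3, B2–B4, B2–B5, B5–B6, B4–B7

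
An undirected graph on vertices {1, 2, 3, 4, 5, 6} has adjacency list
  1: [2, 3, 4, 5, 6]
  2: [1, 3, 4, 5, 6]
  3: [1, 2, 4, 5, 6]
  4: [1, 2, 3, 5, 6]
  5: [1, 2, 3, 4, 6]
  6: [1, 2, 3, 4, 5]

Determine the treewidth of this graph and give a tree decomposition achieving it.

Treewidth 5.
Bags: B1 = {1, 2, 3, 4, 5, 6}
Tree: (single bag)

With just one bag of size 6, the width is 6 − 1 = 5, so tw(G) ≤ 5. On the other hand G contains the 6-clique {1, 2, 3, 4, 5, 6}. A clique must lie in a single bag of any decomposition, so no decomposition can have width below 5. Hence tw(G) = 5 exactly.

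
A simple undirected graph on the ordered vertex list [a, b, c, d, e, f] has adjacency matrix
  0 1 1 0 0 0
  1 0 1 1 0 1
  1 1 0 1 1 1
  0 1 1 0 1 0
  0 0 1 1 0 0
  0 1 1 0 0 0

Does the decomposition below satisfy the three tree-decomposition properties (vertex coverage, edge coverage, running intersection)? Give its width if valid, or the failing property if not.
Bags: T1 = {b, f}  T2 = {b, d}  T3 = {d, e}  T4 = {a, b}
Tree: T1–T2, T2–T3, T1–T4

A tree decomposition must satisfy three properties: every vertex lies in some bag; for every edge, both endpoints lie together in some bag; and for every vertex, the bags containing it form a connected subtree. Here vertex c appears in no bag, so the decomposition is invalid.

No — vertex c appears in no bag.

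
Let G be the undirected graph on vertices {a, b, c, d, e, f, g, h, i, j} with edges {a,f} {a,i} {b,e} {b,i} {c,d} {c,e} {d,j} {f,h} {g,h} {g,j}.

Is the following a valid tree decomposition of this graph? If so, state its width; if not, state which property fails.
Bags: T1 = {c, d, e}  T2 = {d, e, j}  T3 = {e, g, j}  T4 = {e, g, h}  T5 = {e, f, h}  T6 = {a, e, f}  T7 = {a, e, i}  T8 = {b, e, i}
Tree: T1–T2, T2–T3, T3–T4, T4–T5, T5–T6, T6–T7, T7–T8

Every vertex of G appears in some bag (union = {a, b, c, d, e, f, g, h, i, j}); every edge is covered by a bag; and for each vertex v the set of bags containing v is connected in the bag tree. The decomposition is therefore valid. The largest bag has 3 vertices, so the width is 2.

Yes; width 2.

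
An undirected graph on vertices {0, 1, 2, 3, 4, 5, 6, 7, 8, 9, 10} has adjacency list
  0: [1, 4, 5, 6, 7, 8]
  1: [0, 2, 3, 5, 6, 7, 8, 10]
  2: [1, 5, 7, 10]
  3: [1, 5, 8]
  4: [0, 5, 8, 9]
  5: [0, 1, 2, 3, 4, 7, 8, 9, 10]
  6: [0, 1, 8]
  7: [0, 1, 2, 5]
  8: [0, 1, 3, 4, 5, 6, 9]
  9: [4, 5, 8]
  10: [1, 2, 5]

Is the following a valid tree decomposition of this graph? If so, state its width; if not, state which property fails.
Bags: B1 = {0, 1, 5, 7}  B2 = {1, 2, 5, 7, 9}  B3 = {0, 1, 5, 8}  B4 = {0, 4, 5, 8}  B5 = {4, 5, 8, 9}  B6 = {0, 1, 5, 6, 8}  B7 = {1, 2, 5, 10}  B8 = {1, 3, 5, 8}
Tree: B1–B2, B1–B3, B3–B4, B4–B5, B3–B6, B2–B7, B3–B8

No — bags containing vertex 9 are not connected in the tree.

A tree decomposition must satisfy three properties: every vertex lies in some bag; for every edge, both endpoints lie together in some bag; and for every vertex, the bags containing it form a connected subtree. Here bags containing vertex 9 are not connected in the tree, so the decomposition is invalid.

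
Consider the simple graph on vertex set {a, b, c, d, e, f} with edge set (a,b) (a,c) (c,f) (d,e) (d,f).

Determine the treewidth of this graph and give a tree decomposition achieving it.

Treewidth 1.
Bags: B1 = {a, c}  B2 = {a, b}  B3 = {c, f}  B4 = {d, f}  B5 = {d, e}
Tree: B1–B2, B1–B3, B3–B4, B4–B5

Every bag has size at most 2, so the width is 2 − 1 = 1 and tw(G) ≤ 1. G has an edge, so its treewidth is at least 1. Therefore the treewidth is 1.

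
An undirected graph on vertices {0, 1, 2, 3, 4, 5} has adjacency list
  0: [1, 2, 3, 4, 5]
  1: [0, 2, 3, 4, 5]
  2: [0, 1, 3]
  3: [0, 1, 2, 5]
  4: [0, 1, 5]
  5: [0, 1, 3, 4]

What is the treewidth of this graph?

A width-3 tree decomposition is:
Bags: B1 = {0, 1, 3, 5}  B2 = {0, 1, 2, 3}  B3 = {0, 1, 4, 5}
Tree: B1–B2, B1–B3
The largest bag has 4 vertices, giving width 3; this decomposition certifies tw(G) ≤ 3. Conversely, {0, 1, 2, 3} is a clique of size 4, and the vertices of any clique must share a bag in every tree decomposition; so some bag has ≥ 4 vertices and tw(G) ≥ 3. Therefore the treewidth is 3.

3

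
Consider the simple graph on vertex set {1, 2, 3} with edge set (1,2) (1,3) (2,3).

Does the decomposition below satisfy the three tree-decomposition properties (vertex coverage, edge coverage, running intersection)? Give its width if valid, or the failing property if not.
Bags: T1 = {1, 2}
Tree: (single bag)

A tree decomposition must satisfy three properties: every vertex lies in some bag; for every edge, both endpoints lie together in some bag; and for every vertex, the bags containing it form a connected subtree. Here vertex 3 appears in no bag, so the decomposition is invalid.

No — vertex 3 appears in no bag.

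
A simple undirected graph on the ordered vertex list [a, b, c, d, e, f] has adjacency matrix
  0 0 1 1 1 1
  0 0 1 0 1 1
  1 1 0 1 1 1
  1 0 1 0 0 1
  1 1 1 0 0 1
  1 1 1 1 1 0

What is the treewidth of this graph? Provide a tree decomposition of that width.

Treewidth 3.
One optimal decomposition is:
Bags: B1 = {a, c, e, f}  B2 = {b, c, e, f}  B3 = {a, c, d, f}
Tree: B1–B2, B1–B3

Each bag holds 4 vertices, so the decomposition has width 3, which upper-bounds the treewidth. For the lower bound, the 4 vertices {a, c, d, f} are pairwise adjacent, and any tree decomposition puts a clique entirely inside one bag — forcing width ≥ 3. Hence tw(G) = 3 exactly.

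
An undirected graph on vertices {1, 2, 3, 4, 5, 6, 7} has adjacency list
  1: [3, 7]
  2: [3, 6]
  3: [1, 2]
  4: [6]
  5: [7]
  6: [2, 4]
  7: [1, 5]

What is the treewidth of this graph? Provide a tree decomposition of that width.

Each bag holds 2 vertices, so the decomposition has width 1, which upper-bounds the treewidth. Any graph with an edge has treewidth ≥ 1, and G has the edge 4–6. The upper and lower bounds meet at 1, so that is the treewidth.

Treewidth 1.
Bags: B1 = {4, 6}  B2 = {2, 6}  B3 = {2, 3}  B4 = {1, 3}  B5 = {1, 7}  B6 = {5, 7}
Tree: B1–B2, B2–B3, B3–B4, B4–B5, B5–B6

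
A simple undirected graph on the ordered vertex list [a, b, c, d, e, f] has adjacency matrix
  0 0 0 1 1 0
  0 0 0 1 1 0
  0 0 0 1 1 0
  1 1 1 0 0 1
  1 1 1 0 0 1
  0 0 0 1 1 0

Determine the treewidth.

2

A width-2 tree decomposition is:
Bags: B1 = {a, d, e}  B2 = {c, d, e}  B3 = {d, e, f}  B4 = {b, d, e}
Tree: B1–B2, B2–B3, B3–B4
Every bag has size at most 3, so the width is 3 − 1 = 2 and tw(G) ≤ 2. The edges a–d–c–e–a form a cycle, so G is not a tree and its treewidth is at least 2. Combining the bounds, tw(G) = 2.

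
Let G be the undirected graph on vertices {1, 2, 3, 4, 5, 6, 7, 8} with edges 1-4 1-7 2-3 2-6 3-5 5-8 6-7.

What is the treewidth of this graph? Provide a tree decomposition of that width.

Every bag has size at most 2, so the width is 2 − 1 = 1 and tw(G) ≤ 1. Any graph with an edge has treewidth ≥ 1, and G has the edge 8–5. The upper and lower bounds meet at 1, so that is the treewidth.

Treewidth 1.
One such decomposition:
Bags: B1 = {5, 8}  B2 = {3, 5}  B3 = {2, 3}  B4 = {2, 6}  B5 = {6, 7}  B6 = {1, 7}  B7 = {1, 4}
Tree: B1–B2, B2–B3, B3–B4, B4–B5, B5–B6, B6–B7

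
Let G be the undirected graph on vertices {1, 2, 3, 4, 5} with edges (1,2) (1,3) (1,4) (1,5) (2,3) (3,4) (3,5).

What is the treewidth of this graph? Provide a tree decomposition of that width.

Treewidth 2.
Bags: B1 = {1, 2, 3}  B2 = {1, 3, 4}  B3 = {1, 3, 5}
Tree: B1–B2, B2–B3

Every bag has size at most 3, so the width is 3 − 1 = 2 and tw(G) ≤ 2. For the lower bound, the 3 vertices {1, 2, 3} are pairwise adjacent, and any tree decomposition puts a clique entirely inside one bag — forcing width ≥ 2. Combining the bounds, tw(G) = 2.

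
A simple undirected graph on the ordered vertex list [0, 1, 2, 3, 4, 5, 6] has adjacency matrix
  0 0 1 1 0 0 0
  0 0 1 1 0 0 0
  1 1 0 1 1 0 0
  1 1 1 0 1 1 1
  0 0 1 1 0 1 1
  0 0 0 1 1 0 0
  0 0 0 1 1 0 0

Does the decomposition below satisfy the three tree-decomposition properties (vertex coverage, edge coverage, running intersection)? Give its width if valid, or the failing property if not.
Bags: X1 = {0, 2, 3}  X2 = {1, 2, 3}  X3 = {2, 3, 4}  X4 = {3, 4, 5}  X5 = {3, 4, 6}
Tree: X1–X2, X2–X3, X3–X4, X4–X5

Yes; width 2.

Checking the three conditions: (i) the bags cover all of {0, 1, 2, 3, 4, 5, 6}; (ii) for each edge, some bag contains both endpoints; (iii) the bags containing any fixed vertex form a subtree. All hold, so the decomposition is valid with width 3 − 1 = 2.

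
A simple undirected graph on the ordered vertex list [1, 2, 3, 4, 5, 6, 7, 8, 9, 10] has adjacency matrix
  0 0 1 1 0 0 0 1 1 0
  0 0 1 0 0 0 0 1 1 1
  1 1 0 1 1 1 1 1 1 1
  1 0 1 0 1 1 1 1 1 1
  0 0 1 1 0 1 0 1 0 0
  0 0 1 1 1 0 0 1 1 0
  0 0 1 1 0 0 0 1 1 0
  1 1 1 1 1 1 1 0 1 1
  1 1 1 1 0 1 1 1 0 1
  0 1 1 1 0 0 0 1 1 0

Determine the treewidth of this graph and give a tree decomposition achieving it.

Every bag has size at most 5, so the width is 5 − 1 = 4 and tw(G) ≤ 4. Conversely, {2, 3, 8, 9, 10} is a clique of size 5, and the vertices of any clique must share a bag in every tree decomposition; so some bag has ≥ 5 vertices and tw(G) ≥ 4. Therefore the treewidth is 4.

Treewidth 4.
Bags: B1 = {3, 4, 6, 8, 9}  B2 = {3, 4, 8, 9, 10}  B3 = {1, 3, 4, 8, 9}  B4 = {3, 4, 7, 8, 9}  B5 = {2, 3, 8, 9, 10}  B6 = {3, 4, 5, 6, 8}
Tree: B1–B2, B2–B3, B3–B4, B2–B5, B1–B6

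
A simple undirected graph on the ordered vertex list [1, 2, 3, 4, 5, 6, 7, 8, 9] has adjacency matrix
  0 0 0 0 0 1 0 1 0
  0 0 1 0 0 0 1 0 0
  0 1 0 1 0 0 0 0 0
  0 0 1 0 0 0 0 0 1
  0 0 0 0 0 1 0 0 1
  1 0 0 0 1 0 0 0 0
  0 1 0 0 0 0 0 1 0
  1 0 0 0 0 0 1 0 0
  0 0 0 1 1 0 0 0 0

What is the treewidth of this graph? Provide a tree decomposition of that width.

Each bag holds 3 vertices, so the decomposition has width 2, which upper-bounds the treewidth. The edges 9–4–3–2–7–8–1–6–5–9 form a cycle, so G is not a tree and its treewidth is at least 2. Therefore the treewidth is 2.

Treewidth 2.
Bags: B1 = {3, 4, 9}  B2 = {2, 3, 9}  B3 = {2, 7, 9}  B4 = {7, 8, 9}  B5 = {1, 8, 9}  B6 = {1, 6, 9}  B7 = {5, 6, 9}
Tree: B1–B2, B2–B3, B3–B4, B4–B5, B5–B6, B6–B7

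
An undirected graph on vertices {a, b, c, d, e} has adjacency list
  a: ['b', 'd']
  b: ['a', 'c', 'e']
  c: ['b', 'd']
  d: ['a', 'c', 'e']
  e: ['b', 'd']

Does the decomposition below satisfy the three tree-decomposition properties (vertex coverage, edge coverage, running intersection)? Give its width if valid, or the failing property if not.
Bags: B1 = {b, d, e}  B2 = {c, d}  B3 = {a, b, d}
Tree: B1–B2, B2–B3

A tree decomposition must satisfy three properties: every vertex lies in some bag; for every edge, both endpoints lie together in some bag; and for every vertex, the bags containing it form a connected subtree. Here edge (b,c) lies in no bag, so the decomposition is invalid.

No — edge (b,c) lies in no bag.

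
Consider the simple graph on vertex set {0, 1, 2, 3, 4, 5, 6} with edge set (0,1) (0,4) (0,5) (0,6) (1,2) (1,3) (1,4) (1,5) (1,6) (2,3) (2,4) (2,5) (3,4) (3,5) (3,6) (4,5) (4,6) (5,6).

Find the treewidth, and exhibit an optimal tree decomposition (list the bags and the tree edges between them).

The largest bag has 5 vertices, giving width 4; this decomposition certifies tw(G) ≤ 4. On the other hand G contains the 5-clique {0, 1, 4, 5, 6}. A clique must lie in a single bag of any decomposition, so no decomposition can have width below 4. Combining the bounds, tw(G) = 4.

Treewidth 4.
Bags: B1 = {1, 3, 4, 5, 6}  B2 = {1, 2, 3, 4, 5}  B3 = {0, 1, 4, 5, 6}
Tree: B1–B2, B1–B3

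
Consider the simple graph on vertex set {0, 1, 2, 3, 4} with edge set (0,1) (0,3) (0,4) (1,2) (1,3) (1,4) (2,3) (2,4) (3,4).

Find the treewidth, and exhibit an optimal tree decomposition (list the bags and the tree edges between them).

Treewidth 3.
One optimal decomposition is:
Bags: B1 = {0, 1, 3, 4}  B2 = {1, 2, 3, 4}
Tree: B1–B2

Every bag has size at most 4, so the width is 4 − 1 = 3 and tw(G) ≤ 3. Conversely, {0, 1, 3, 4} is a clique of size 4, and the vertices of any clique must share a bag in every tree decomposition; so some bag has ≥ 4 vertices and tw(G) ≥ 3. Therefore the treewidth is 3.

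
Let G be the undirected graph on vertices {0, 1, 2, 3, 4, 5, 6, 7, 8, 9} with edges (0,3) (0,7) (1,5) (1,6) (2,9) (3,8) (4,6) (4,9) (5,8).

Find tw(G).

A width-1 tree decomposition is:
Bags: B1 = {0, 7}  B2 = {0, 3}  B3 = {3, 8}  B4 = {5, 8}  B5 = {1, 5}  B6 = {1, 6}  B7 = {4, 6}  B8 = {4, 9}  B9 = {2, 9}
Tree: B1–B2, B2–B3, B3–B4, B4–B5, B5–B6, B6–B7, B7–B8, B8–B9
The largest bag has 2 vertices, giving width 1; this decomposition certifies tw(G) ≤ 1. G has an edge, so its treewidth is at least 1. Therefore the treewidth is 1.

1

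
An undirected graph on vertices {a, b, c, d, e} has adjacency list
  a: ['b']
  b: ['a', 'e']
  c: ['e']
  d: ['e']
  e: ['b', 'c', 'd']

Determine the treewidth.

1

A width-1 tree decomposition is:
Bags: B1 = {d, e}  B2 = {c, e}  B3 = {b, e}  B4 = {a, b}
Tree: B1–B2, B1–B3, B3–B4
Each bag holds 2 vertices, so the decomposition has width 1, which upper-bounds the treewidth. Any graph with an edge has treewidth ≥ 1, and G has the edge d–e. Combining the bounds, tw(G) = 1.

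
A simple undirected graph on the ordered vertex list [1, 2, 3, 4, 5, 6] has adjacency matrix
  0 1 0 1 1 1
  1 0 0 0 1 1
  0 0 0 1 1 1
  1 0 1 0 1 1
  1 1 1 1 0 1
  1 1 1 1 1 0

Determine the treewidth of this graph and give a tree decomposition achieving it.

Treewidth 3.
Bags: B1 = {3, 4, 5, 6}  B2 = {1, 4, 5, 6}  B3 = {1, 2, 5, 6}
Tree: B1–B2, B2–B3

Every bag has size at most 4, so the width is 4 − 1 = 3 and tw(G) ≤ 3. For the lower bound, the 4 vertices {1, 2, 5, 6} are pairwise adjacent, and any tree decomposition puts a clique entirely inside one bag — forcing width ≥ 3. Hence tw(G) = 3 exactly.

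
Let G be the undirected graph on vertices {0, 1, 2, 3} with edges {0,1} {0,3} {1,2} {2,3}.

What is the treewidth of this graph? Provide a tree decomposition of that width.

Every bag has size at most 3, so the width is 3 − 1 = 2 and tw(G) ≤ 2. Since 1–0–3–2–1 is a cycle in G, G is not acyclic. Forests are exactly the graphs of treewidth ≤ 1, so tw(G) ≥ 2. The upper and lower bounds meet at 2, so that is the treewidth.

Treewidth 2.
One optimal decomposition is:
Bags: B1 = {0, 1, 3}  B2 = {1, 2, 3}
Tree: B1–B2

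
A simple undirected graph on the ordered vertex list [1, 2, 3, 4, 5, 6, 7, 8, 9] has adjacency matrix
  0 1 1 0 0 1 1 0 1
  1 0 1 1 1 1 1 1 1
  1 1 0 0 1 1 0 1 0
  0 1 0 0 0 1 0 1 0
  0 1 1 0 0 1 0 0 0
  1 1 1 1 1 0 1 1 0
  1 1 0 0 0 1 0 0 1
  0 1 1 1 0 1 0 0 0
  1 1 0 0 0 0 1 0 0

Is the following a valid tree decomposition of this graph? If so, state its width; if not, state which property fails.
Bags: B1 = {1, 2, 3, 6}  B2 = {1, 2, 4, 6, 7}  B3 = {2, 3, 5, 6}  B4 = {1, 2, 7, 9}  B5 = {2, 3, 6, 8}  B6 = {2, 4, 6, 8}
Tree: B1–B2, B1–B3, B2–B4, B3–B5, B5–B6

No — bags containing vertex 4 are not connected in the tree.

A tree decomposition must satisfy three properties: every vertex lies in some bag; for every edge, both endpoints lie together in some bag; and for every vertex, the bags containing it form a connected subtree. Here bags containing vertex 4 are not connected in the tree, so the decomposition is invalid.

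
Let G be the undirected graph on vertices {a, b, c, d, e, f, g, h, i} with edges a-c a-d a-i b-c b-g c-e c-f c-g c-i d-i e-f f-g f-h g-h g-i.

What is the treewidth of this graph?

2

A width-2 tree decomposition is:
Bags: B1 = {c, g, i}  B2 = {c, f, g}  B3 = {a, c, i}  B4 = {f, g, h}  B5 = {b, c, g}  B6 = {c, e, f}  B7 = {a, d, i}
Tree: B1–B2, B1–B3, B2–B4, B2–B5, B2–B6, B3–B7
Each bag holds 3 vertices, so the decomposition has width 2, which upper-bounds the treewidth. Conversely, {a, d, i} is a clique of size 3, and the vertices of any clique must share a bag in every tree decomposition; so some bag has ≥ 3 vertices and tw(G) ≥ 2. Combining the bounds, tw(G) = 2.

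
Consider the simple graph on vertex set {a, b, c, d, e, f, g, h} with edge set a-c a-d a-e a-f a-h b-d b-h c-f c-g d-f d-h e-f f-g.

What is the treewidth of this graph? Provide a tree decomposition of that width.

Every bag has size at most 3, so the width is 3 − 1 = 2 and tw(G) ≤ 2. On the other hand G contains the 3-clique {a, d, h}. A clique must lie in a single bag of any decomposition, so no decomposition can have width below 2. Hence tw(G) = 2 exactly.

Treewidth 2.
Bags: B1 = {a, d, f}  B2 = {a, e, f}  B3 = {a, c, f}  B4 = {c, f, g}  B5 = {a, d, h}  B6 = {b, d, h}
Tree: B1–B2, B1–B3, B3–B4, B1–B5, B5–B6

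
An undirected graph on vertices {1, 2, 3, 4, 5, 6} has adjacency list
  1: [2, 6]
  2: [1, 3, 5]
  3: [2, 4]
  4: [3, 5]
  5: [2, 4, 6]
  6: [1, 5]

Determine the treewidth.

A width-2 tree decomposition is:
Bags: B1 = {2, 3, 4}  B2 = {2, 4, 5}  B3 = {1, 2, 5}  B4 = {1, 5, 6}
Tree: B1–B2, B2–B3, B3–B4
Every bag has size at most 3, so the width is 3 − 1 = 2 and tw(G) ≤ 2. For the lower bound, G contains the cycle 3–4–5–2–3, so G is not a forest; only forests have treewidth ≤ 1, hence tw(G) ≥ 2. Therefore the treewidth is 2.

2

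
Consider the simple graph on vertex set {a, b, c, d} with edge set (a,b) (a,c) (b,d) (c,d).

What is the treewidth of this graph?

A width-2 tree decomposition is:
Bags: B1 = {a, b, d}  B2 = {a, c, d}
Tree: B1–B2
Each bag holds 3 vertices, so the decomposition has width 2, which upper-bounds the treewidth. The edges d–b–a–c–d form a cycle, so G is not a tree and its treewidth is at least 2. Hence tw(G) = 2 exactly.

2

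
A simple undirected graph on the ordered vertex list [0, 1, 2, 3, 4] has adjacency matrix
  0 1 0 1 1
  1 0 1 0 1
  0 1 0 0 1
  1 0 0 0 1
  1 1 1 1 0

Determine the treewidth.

2

A width-2 tree decomposition is:
Bags: B1 = {0, 3, 4}  B2 = {0, 1, 4}  B3 = {1, 2, 4}
Tree: B1–B2, B2–B3
The largest bag has 3 vertices, giving width 2; this decomposition certifies tw(G) ≤ 2. Conversely, {0, 1, 4} is a clique of size 3, and the vertices of any clique must share a bag in every tree decomposition; so some bag has ≥ 3 vertices and tw(G) ≥ 2. Therefore the treewidth is 2.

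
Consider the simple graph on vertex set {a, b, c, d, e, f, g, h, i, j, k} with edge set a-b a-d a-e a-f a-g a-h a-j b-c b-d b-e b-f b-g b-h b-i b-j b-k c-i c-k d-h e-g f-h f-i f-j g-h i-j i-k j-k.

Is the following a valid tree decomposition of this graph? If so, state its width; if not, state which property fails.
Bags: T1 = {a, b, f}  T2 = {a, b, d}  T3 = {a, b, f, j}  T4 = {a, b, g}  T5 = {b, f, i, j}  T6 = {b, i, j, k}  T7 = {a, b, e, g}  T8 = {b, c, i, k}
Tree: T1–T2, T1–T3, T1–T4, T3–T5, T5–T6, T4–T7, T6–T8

A tree decomposition must satisfy three properties: every vertex lies in some bag; for every edge, both endpoints lie together in some bag; and for every vertex, the bags containing it form a connected subtree. Here vertex h appears in no bag, so the decomposition is invalid.

No — vertex h appears in no bag.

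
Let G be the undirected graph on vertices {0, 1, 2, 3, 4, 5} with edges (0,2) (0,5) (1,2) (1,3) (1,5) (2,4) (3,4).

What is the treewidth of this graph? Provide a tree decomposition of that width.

Treewidth 2.
One optimal decomposition is:
Bags: B1 = {1, 3, 4}  B2 = {1, 2, 4}  B3 = {1, 2, 5}  B4 = {0, 2, 5}
Tree: B1–B2, B2–B3, B3–B4

Each bag holds 3 vertices, so the decomposition has width 2, which upper-bounds the treewidth. Since 3–4–2–1–3 is a cycle in G, G is not acyclic. Forests are exactly the graphs of treewidth ≤ 1, so tw(G) ≥ 2. Therefore the treewidth is 2.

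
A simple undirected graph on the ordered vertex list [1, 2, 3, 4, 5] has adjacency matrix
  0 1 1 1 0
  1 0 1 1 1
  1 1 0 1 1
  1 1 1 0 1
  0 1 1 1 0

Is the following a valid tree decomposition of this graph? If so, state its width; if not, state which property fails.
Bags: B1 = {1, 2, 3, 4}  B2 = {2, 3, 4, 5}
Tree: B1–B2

Every vertex of G appears in some bag (union = {1, 2, 3, 4, 5}); every edge is covered by a bag; and for each vertex v the set of bags containing v is connected in the bag tree. The decomposition is therefore valid. The largest bag has 4 vertices, so the width is 3.

Yes; width 3.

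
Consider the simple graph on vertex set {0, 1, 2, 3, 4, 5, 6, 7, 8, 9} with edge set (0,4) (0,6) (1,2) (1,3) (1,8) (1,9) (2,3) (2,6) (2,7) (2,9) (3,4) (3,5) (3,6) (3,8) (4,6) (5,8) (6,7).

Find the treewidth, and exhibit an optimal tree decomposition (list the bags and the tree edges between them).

Each bag holds 3 vertices, so the decomposition has width 2, which upper-bounds the treewidth. On the other hand G contains the 3-clique {0, 4, 6}. A clique must lie in a single bag of any decomposition, so no decomposition can have width below 2. Therefore the treewidth is 2.

Treewidth 2.
One such decomposition:
Bags: B1 = {2, 3, 6}  B2 = {1, 2, 3}  B3 = {2, 6, 7}  B4 = {1, 3, 8}  B5 = {3, 5, 8}  B6 = {3, 4, 6}  B7 = {1, 2, 9}  B8 = {0, 4, 6}
Tree: B1–B2, B1–B3, B2–B4, B4–B5, B1–B6, B2–B7, B6–B8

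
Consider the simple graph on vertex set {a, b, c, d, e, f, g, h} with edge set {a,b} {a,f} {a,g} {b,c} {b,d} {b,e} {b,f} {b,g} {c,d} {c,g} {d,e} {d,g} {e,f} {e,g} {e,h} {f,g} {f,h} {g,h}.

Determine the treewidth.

3

A width-3 tree decomposition is:
Bags: B1 = {b, e, f, g}  B2 = {b, d, e, g}  B3 = {a, b, f, g}  B4 = {b, c, d, g}  B5 = {e, f, g, h}
Tree: B1–B2, B1–B3, B2–B4, B1–B5
The largest bag has 4 vertices, giving width 3; this decomposition certifies tw(G) ≤ 3. For the lower bound, the 4 vertices {e, f, g, h} are pairwise adjacent, and any tree decomposition puts a clique entirely inside one bag — forcing width ≥ 3. The upper and lower bounds meet at 3, so that is the treewidth.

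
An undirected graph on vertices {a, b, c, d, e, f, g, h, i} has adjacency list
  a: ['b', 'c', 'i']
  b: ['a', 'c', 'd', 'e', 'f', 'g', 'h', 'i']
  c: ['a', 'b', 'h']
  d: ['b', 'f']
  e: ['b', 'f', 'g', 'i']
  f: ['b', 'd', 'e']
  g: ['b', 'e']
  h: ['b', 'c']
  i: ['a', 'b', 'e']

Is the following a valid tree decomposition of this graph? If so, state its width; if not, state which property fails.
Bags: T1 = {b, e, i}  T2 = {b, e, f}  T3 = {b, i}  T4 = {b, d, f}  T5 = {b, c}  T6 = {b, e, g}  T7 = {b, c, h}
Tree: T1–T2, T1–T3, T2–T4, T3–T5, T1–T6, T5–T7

No — vertex a appears in no bag.

A tree decomposition must satisfy three properties: every vertex lies in some bag; for every edge, both endpoints lie together in some bag; and for every vertex, the bags containing it form a connected subtree. Here vertex a appears in no bag, so the decomposition is invalid.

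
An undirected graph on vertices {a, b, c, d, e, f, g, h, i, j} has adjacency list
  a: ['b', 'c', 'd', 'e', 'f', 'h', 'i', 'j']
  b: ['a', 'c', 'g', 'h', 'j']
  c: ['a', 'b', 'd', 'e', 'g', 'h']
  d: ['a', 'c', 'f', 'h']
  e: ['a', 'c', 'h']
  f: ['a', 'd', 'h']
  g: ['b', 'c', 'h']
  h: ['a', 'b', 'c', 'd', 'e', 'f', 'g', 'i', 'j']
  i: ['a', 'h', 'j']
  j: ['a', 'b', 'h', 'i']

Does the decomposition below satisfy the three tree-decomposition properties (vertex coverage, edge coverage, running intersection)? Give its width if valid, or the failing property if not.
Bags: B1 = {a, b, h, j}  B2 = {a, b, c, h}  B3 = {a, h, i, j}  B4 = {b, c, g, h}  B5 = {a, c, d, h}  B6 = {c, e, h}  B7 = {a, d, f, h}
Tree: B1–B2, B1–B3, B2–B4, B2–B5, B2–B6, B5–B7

A tree decomposition must satisfy three properties: every vertex lies in some bag; for every edge, both endpoints lie together in some bag; and for every vertex, the bags containing it form a connected subtree. Here edge (a,e) lies in no bag, so the decomposition is invalid.

No — edge (a,e) lies in no bag.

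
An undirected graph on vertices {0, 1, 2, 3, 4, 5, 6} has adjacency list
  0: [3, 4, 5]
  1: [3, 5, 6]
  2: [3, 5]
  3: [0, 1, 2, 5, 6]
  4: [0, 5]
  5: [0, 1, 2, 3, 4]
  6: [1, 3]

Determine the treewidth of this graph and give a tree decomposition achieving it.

Each bag holds 3 vertices, so the decomposition has width 2, which upper-bounds the treewidth. For the lower bound, the 3 vertices {0, 3, 5} are pairwise adjacent, and any tree decomposition puts a clique entirely inside one bag — forcing width ≥ 2. Combining the bounds, tw(G) = 2.

Treewidth 2.
One optimal decomposition is:
Bags: B1 = {2, 3, 5}  B2 = {0, 3, 5}  B3 = {1, 3, 5}  B4 = {0, 4, 5}  B5 = {1, 3, 6}
Tree: B1–B2, B1–B3, B2–B4, B3–B5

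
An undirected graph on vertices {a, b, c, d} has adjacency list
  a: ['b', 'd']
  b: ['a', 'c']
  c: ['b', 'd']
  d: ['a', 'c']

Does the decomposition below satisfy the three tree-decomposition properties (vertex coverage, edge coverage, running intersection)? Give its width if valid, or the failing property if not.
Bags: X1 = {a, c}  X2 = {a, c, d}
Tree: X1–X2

A tree decomposition must satisfy three properties: every vertex lies in some bag; for every edge, both endpoints lie together in some bag; and for every vertex, the bags containing it form a connected subtree. Here vertex b appears in no bag, so the decomposition is invalid.

No — vertex b appears in no bag.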